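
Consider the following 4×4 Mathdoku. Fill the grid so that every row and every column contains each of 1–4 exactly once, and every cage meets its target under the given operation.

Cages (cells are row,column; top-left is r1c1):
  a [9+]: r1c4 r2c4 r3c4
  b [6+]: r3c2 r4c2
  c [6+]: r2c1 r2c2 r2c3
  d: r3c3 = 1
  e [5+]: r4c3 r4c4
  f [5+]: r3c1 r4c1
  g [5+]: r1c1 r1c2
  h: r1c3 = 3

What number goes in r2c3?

2

Cage h is given, so r1c3 = 3.
Cage d is a single given cell; hence r3c3 = 1.
Column 3 already has 1, leaving r2c3 = 2.
Column 3 now contains 2, so r4c3 = 4.
Cage b needs two cells with sum 6, which forces r3c2 = 4.
Row 4 already has 4; hence r4c2 = 2.
Cage e's pair has sum 5, which forces r4c4 = 1.
Cage g needs two cells with sum 5, which forces r1c1 = 4.
4 is placed in column 2, leaving r1c2 = 1.
Row 1 already has 4; hence r1c4 = 2.
Column 2 now contains 1, so r2c2 = 3.
Row 2 now contains 3; hence r2c4 = 4.
Cage f's pair has sum 5, which forces r3c1 = 2.
2 is placed in column 4, leaving r3c4 = 3.
Row 4 already has 1; hence r4c1 = 3.
Row 2 now contains 3, leaving r2c1 = 1.
Completed grid: 4 1 3 2 / 1 3 2 4 / 2 4 1 3 / 3 2 4 1.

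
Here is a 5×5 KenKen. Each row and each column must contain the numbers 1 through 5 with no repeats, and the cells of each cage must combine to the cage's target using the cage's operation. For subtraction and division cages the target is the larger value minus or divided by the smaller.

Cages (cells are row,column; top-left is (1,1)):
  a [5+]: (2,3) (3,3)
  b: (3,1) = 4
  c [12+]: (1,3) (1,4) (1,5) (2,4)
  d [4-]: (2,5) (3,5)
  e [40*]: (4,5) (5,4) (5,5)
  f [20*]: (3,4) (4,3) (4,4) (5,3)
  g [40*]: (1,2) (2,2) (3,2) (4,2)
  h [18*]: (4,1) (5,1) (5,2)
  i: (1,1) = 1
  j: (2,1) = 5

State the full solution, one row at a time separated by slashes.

1 5 4 2 3 / 5 4 2 3 1 / 4 2 3 1 5 / 3 1 5 4 2 / 2 3 1 5 4

I is a freebie, which forces (1,1) = 1.
J is a freebie, so (2,1) = 5.
Row 2 already has 5, which forces (2,5) = 1.
Cage b is a single given cell, which forces (3,1) = 4.
Column 5 now contains 1, so (3,5) = 5.
The 3 cells of cage h must have product 18; hence (4,1) = 3.
The 3 cells of cage h must have product 18, which forces (5,1) = 2.
Cage h needs product 18, which forces (5,2) = 3.
2 is placed in row 5, leaving (5,5) = 4.
4 is placed in column 5, which forces (4,5) = 2.
Row 5 now contains 4, leaving (5,4) = 5.
Column 5 now contains 2; hence (1,5) = 3.
The 4 cells of cage c must have sum 12, leaving (2,4) = 3.
Cage f has product 20, leaving (3,4) = 1.
The 4 cells of cage f must have product 20, leaving (4,3) = 5.
The 4 cells of cage f must have product 20, so (4,4) = 4.
Row 5 now contains 5, leaving (5,3) = 1.
Cage g has product 40, leaving (1,2) = 5.
Cage c needs sum 12, so (1,3) = 4.
Column 4 already has 4, so (1,4) = 2.
The 4 cells of cage g must have product 40, so (2,2) = 4.
Cage a's pair has sum 5; hence (2,3) = 2.
Row 3 already has 1, which forces (3,2) = 2.
The two cells of cage a must have sum 5, so (3,3) = 3.
4 is placed in row 4, leaving (4,2) = 1.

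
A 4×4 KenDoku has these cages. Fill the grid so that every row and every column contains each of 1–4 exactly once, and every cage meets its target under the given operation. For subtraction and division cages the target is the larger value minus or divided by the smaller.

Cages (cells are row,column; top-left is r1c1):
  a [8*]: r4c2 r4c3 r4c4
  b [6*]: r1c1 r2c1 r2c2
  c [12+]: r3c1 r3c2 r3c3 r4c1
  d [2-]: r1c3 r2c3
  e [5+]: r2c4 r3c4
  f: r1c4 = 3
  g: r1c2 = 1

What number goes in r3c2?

2

Cage g is a single given cell; hence r1c2 = 1.
F is a freebie, leaving r1c4 = 3.
Row 1 already has 3, leaving r1c1 = 2.
Row 1 already has 2, leaving r1c3 = 4.
Cage b needs product 6, leaving r2c1 = 1.
The 3 cells of cage b must have product 6, leaving r2c2 = 3.
Column 3 now contains 4, which forces r2c3 = 2.
Row 2 already has 1, leaving r2c4 = 4.
Column 4 now contains 4, leaving r3c4 = 1.
Column 3 now contains 2, leaving r4c3 = 1.
Column 4 now contains 1, so r4c4 = 2.
The 4 cells of cage c must have sum 12, so r3c1 = 4.
Cage c needs sum 12, leaving r3c2 = 2.
1 is placed in row 3, so r3c3 = 3.
The 4 cells of cage c must have sum 12, leaving r4c1 = 3.
Row 4 already has 2, leaving r4c2 = 4.
Filled in: 2 1 4 3 / 1 3 2 4 / 4 2 3 1 / 3 4 1 2.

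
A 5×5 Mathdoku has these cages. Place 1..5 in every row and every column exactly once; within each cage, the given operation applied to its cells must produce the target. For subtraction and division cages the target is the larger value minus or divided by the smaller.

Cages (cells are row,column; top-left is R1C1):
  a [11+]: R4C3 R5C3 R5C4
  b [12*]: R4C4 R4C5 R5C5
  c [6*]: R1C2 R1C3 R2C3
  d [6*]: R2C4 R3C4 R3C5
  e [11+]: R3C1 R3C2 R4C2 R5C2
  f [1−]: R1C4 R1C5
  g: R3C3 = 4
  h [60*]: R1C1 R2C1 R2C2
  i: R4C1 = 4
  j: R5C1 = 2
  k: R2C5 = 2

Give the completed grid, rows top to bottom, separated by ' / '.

Cage k is given, which forces R2C5 = 2.
G is a freebie, which forces R3C3 = 4.
Cage i is a single given cell, which forces R4C1 = 4.
Cage j is given, so R5C1 = 2.
The 3 cells of cage h must have product 60, leaving R2C2 = 4.
Cage d has product 6, so R3C4 = 2.
Cage b needs product 12, so R5C5 = 4.
The two cells of cage f must have difference 1, so R1C4 = 4.
Cage e needs sum 11, so R4C2 = 2.
The 3 cells of cage c must have product 6, which forces R1C3 = 2.
Row 1 needs a 1, and only R1C2 is open for it.
Cage c needs product 6, which forces R2C3 = 3.
Row 2 already has 3, leaving R2C4 = 1.
The 4 cells of cage e must have sum 11; hence R3C1 = 1.
1 is placed in row 3, which forces R3C5 = 3.
Column 3 now contains 3, so R4C3 = 5.
Column 4 now contains 1, which forces R4C4 = 3.
Column 5 now contains 3, which forces R4C5 = 1.
5 is placed in column 3; hence R5C3 = 1.
Column 4 now contains 3, leaving R5C4 = 5.
Cage h has product 60, leaving R1C1 = 3.
Column 5 now contains 3; hence R1C5 = 5.
Row 2 already has 3, which forces R2C1 = 5.
3 is placed in row 3, which forces R3C2 = 5.
Row 5 already has 5; hence R5C2 = 3.

3 1 2 4 5 / 5 4 3 1 2 / 1 5 4 2 3 / 4 2 5 3 1 / 2 3 1 5 4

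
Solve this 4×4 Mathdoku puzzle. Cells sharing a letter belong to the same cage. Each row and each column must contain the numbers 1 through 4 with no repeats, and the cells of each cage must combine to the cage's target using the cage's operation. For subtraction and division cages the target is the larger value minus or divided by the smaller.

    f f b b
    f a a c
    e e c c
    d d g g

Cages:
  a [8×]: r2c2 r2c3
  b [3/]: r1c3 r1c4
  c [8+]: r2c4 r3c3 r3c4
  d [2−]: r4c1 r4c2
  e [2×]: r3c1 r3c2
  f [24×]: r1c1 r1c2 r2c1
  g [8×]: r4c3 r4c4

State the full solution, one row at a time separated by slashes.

4 2 1 3 / 3 4 2 1 / 2 1 3 4 / 1 3 4 2

In row 2, 1 can only go at r2c4, so r2c4 = 1.
The two cells of cage b must have quotient 3, so r1c3 = 1.
Column 4 now contains 1; hence r1c4 = 3.
Column 4 now contains 3, leaving r3c4 = 4.
Column 4 now contains 4, which forces r4c4 = 2.
The 3 cells of cage f must have product 24, so r2c1 = 3.
Row 3 now contains 4, leaving r3c3 = 3.
Column 1 already has 3; hence r4c1 = 1.
1 is placed in row 4, so r4c2 = 3.
2 is placed in row 4, which forces r4c3 = 4.
Cage a's pair has product 8; hence r2c2 = 4.
Column 3 now contains 4, leaving r2c3 = 2.
Column 1 already has 1, which forces r3c1 = 2.
Cage e needs two cells with product 2; hence r3c2 = 1.
2 is placed in column 1, leaving r1c1 = 4.
4 is placed in column 2, which forces r1c2 = 2.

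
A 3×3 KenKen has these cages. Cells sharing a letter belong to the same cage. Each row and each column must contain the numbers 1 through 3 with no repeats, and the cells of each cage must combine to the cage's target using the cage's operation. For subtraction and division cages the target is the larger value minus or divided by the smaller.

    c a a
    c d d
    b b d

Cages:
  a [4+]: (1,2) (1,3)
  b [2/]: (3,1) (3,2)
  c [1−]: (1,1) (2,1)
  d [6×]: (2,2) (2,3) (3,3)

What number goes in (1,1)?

2

The only place for 2 in row 1 is (1,1).
Column 1 now contains 2, so (3,1) = 1.
The two cells of cage b must have quotient 2; hence (3,2) = 2.
Row 3 now contains 2; hence (3,3) = 3.
Cage a needs two cells with sum 4, so (1,2) = 3.
Column 3 now contains 3; hence (1,3) = 1.
Column 1 now contains 1, leaving (2,1) = 3.
The 3 cells of cage d must have product 6, so (2,2) = 1.
Cage d has product 6, leaving (2,3) = 2.
The full grid is 2 3 1 / 3 1 2 / 1 2 3.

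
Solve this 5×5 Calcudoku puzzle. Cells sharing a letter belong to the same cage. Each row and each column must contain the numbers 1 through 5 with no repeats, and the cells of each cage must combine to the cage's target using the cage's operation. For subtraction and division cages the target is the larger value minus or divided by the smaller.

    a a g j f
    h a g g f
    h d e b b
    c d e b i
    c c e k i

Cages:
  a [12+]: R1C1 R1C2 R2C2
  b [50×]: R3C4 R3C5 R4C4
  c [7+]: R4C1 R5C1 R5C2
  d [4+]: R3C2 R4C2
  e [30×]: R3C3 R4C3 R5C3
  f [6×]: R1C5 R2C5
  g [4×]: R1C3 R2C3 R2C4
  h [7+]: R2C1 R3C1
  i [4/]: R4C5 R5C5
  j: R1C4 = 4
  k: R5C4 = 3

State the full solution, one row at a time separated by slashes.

5 2 1 4 3 / 3 5 4 1 2 / 4 1 3 2 5 / 1 3 2 5 4 / 2 4 5 3 1

Cage j is given; hence R1C4 = 4.
Cage b has product 50, leaving R3C4 = 2.
Cage b needs product 50, so R3C5 = 5.
The 3 cells of cage b must have product 50, so R4C4 = 5.
Cage k is given, leaving R5C4 = 3.
Cage g needs product 4; hence R1C3 = 1.
The 3 cells of cage g must have product 4; hence R2C3 = 4.
2 is placed in column 4, so R2C4 = 1.
Row 3 now contains 5; hence R3C3 = 3.
Cage e needs product 30, leaving R4C3 = 2.
The 3 cells of cage e must have product 30, leaving R5C3 = 5.
Cage a needs sum 12; hence R1C1 = 5.
The 3 cells of cage a must have sum 12; hence R1C2 = 2.
2 is placed in row 1, which forces R1C5 = 3.
Row 2 now contains 4; hence R2C1 = 3.
Row 2 now contains 4, so R2C2 = 5.
3 is placed in column 5, leaving R2C5 = 2.
3 is placed in row 3, leaving R3C1 = 4.
3 is placed in row 3, so R3C2 = 1.
Column 1 already has 4, so R4C1 = 1.
Cage d's pair has sum 4, leaving R4C2 = 3.
1 is placed in row 4, so R4C5 = 4.
Column 1 already has 1, leaving R5C1 = 2.
Column 2 now contains 1, so R5C2 = 4.
Column 5 now contains 4, leaving R5C5 = 1.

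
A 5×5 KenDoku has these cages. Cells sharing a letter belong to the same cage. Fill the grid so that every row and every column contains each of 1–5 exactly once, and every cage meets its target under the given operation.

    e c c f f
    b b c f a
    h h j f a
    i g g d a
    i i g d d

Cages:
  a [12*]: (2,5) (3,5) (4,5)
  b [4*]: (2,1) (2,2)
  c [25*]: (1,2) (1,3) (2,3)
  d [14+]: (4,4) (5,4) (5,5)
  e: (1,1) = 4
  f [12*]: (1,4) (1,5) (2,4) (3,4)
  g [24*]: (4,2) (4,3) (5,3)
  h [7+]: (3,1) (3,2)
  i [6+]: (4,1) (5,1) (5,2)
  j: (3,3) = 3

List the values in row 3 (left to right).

Cage e is a single given cell, leaving (1,1) = 4.
The 3 cells of cage c must have product 25, so (1,2) = 5.
Cage c has product 25, so (1,3) = 1.
Row 1 already has 1; hence (1,4) = 3.
Row 1 already has 1, so (1,5) = 2.
Column 1 now contains 4, which forces (2,1) = 1.
Row 2 already has 1; hence (2,2) = 4.
Cage c has product 25, leaving (2,3) = 5.
4 is placed in row 2, so (2,4) = 2.
4 is placed in row 2, so (2,5) = 3.
Cage j is a single given cell, which forces (3,3) = 3.
Cage d needs sum 14, which forces (4,4) = 5.
Cage d needs sum 14, which forces (5,4) = 4.
The 3 cells of cage d must have sum 14, leaving (5,5) = 5.
The two cells of cage h must have sum 7, which forces (3,1) = 5.
3 is placed in row 3, so (3,2) = 2.
Column 4 already has 4, so (3,4) = 1.
Row 3 already has 1; hence (3,5) = 4.
Cage g has product 24, leaving (4,2) = 3.
Cage g needs product 24, so (4,3) = 4.
Column 5 now contains 4, so (4,5) = 1.
Cage i has sum 6, so (5,2) = 1.
Row 5 now contains 4, leaving (5,3) = 2.
Row 4 now contains 3, which forces (4,1) = 2.
Row 5 now contains 2, leaving (5,1) = 3.
Filled in: 4 5 1 3 2 / 1 4 5 2 3 / 5 2 3 1 4 / 2 3 4 5 1 / 3 1 2 4 5.

5 2 3 1 4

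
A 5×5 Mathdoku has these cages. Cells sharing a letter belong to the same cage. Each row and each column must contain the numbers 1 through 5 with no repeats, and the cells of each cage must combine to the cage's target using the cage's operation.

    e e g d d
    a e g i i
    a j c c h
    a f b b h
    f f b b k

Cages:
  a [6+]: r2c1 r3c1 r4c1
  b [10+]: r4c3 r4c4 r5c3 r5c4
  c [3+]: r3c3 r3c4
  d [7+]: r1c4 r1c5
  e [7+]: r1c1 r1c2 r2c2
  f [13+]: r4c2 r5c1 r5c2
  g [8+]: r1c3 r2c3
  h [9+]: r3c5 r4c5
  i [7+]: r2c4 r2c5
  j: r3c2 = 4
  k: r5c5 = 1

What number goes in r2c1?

1

Cage j is a single given cell, which forces r3c2 = 4.
4 is placed in row 3, so r3c5 = 5.
Column 2 now contains 4, which forces r4c2 = 5.
Column 5 already has 5, which forces r4c5 = 4.
5 is placed in column 2, leaving r5c2 = 3.
K is a freebie; hence r5c5 = 1.
The 3 cells of cage e must have sum 7, which forces r1c1 = 4.
4 is placed in row 1, so r1c4 = 5.
Column 4 now contains 5, which forces r2c4 = 4.
Cage f needs sum 13, so r5c1 = 5.
Column 4 already has 4; hence r5c4 = 2.
5 is placed in row 1, leaving r1c3 = 3.
Cage d's pair has sum 7; hence r1c5 = 2.
Cage g needs two cells with sum 8; hence r2c3 = 5.
Cage i needs two cells with sum 7; hence r2c5 = 3.
Cage c's pair has sum 3, so r3c3 = 2.
2 is placed in column 4, which forces r3c4 = 1.
Column 3 now contains 3, so r4c3 = 1.
1 is placed in column 4, so r4c4 = 3.
Row 5 now contains 2, so r5c3 = 4.
Row 1 already has 2; hence r1c2 = 1.
Cage a needs sum 6, which forces r2c1 = 1.
Cage e needs sum 7, so r2c2 = 2.
1 is placed in row 3, leaving r3c1 = 3.
3 is placed in row 4, which forces r4c1 = 2.
Filled in: 4 1 3 5 2 / 1 2 5 4 3 / 3 4 2 1 5 / 2 5 1 3 4 / 5 3 4 2 1.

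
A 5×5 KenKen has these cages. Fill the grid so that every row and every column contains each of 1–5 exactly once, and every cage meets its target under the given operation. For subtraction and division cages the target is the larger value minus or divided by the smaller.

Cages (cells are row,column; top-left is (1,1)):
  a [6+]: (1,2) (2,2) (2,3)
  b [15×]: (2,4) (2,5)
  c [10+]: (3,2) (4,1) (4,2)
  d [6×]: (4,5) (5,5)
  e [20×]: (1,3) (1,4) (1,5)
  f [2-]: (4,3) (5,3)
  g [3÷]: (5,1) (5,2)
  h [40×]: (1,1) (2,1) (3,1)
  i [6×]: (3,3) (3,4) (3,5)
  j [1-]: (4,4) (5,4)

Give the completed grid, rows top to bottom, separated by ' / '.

Row 1 needs a 3, and only (1,2) is open for it.
The two cells of cage g must have quotient 3, leaving (5,1) = 3.
Column 2 already has 3, which forces (5,2) = 1.
Row 5 now contains 3; hence (5,5) = 2.
1 is placed in column 2, so (2,2) = 2.
The 3 cells of cage a must have sum 6, so (2,3) = 1.
Column 5 already has 2, leaving (4,5) = 3.
The two cells of cage b must have product 15, leaving (2,4) = 3.
3 is placed in column 5, which forces (2,5) = 5.
3 is placed in column 4, so (3,4) = 2.
3 is placed in column 5, so (3,5) = 1.
The 3 cells of cage c must have sum 10; hence (4,1) = 1.
3 is placed in row 4, so (4,3) = 2.
Cage f's pair has difference 2, which forces (5,3) = 4.
Row 5 already has 4, which forces (5,4) = 5.
Cage h needs product 40, which forces (1,1) = 2.
Column 3 now contains 4, which forces (1,3) = 5.
Cage e has product 20; hence (1,4) = 1.
Column 5 already has 1, which forces (1,5) = 4.
Row 2 now contains 5, leaving (2,1) = 4.
Cage h has product 40; hence (3,1) = 5.
Row 3 now contains 5, so (3,2) = 4.
Row 3 already has 2, so (3,3) = 3.
4 is placed in column 2, so (4,2) = 5.
Column 4 already has 5, which forces (4,4) = 4.

2 3 5 1 4 / 4 2 1 3 5 / 5 4 3 2 1 / 1 5 2 4 3 / 3 1 4 5 2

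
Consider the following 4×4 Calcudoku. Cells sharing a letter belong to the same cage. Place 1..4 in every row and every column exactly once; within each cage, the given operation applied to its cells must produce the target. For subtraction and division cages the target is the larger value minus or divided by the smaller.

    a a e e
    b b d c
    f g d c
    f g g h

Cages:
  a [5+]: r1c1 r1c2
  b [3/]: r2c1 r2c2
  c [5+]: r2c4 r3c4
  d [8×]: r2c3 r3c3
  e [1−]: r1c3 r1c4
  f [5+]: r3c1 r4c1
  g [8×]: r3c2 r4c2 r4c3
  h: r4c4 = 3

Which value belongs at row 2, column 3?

2

Cage h is a single given cell, so r4c4 = 3.
Row 2 needs a 2, and only r2c3 is open for it.
Column 3 already has 2, which forces r3c3 = 4.
Row 3 now contains 4; hence r3c4 = 1.
Column 3 now contains 4, leaving r4c3 = 1.
Column 3 already has 1, which forces r1c3 = 3.
Column 4 now contains 1, leaving r2c4 = 4.
1 is placed in row 3, which forces r3c1 = 3.
1 is placed in row 3, which forces r3c2 = 2.
Cage f needs two cells with sum 5, which forces r4c1 = 2.
Cage g needs product 8, which forces r4c2 = 4.
Cage a's pair has sum 5, which forces r1c1 = 4.
Column 2 already has 4, so r1c2 = 1.
Column 4 already has 4, which forces r1c4 = 2.
3 is placed in column 1, which forces r2c1 = 1.
Cage b needs two cells with quotient 3, which forces r2c2 = 3.
Completed grid: 4 1 3 2 / 1 3 2 4 / 3 2 4 1 / 2 4 1 3.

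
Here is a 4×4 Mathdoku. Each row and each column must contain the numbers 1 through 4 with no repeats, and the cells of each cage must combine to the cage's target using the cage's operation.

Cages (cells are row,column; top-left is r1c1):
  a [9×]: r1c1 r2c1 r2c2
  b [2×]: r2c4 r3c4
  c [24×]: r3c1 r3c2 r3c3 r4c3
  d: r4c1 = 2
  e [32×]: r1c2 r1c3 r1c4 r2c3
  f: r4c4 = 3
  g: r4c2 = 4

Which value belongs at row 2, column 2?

Cage a needs product 9; hence r1c1 = 3.
Cage a has product 9, so r2c1 = 1.
The 3 cells of cage a must have product 9; hence r2c2 = 3.
Cage e needs product 32, leaving r2c3 = 4.
Row 2 now contains 1; hence r2c4 = 2.
Column 4 now contains 2, leaving r3c4 = 1.
D is a freebie, so r4c1 = 2.
G is a freebie, leaving r4c2 = 4.
F is a freebie, which forces r4c4 = 3.
Column 4 already has 1; hence r1c4 = 4.
Column 1 already has 2, so r3c1 = 4.
Column 2 already has 4, so r3c2 = 2.
The 4 cells of cage c must have product 24, so r3c3 = 3.
Row 4 already has 3, which forces r4c3 = 1.
Column 2 already has 2, leaving r1c2 = 1.
1 is placed in column 3, so r1c3 = 2.
Completed grid: 3 1 2 4 / 1 3 4 2 / 4 2 3 1 / 2 4 1 3.

3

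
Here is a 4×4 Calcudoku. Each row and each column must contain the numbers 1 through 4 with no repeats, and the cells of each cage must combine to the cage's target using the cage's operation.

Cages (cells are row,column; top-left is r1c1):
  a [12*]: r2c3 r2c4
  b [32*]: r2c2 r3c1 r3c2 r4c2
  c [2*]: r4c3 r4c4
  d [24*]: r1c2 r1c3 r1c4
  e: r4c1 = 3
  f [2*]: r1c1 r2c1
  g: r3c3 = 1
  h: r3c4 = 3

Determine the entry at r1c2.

The 4 cells of cage b must have product 32, so r3c1 = 4.
Cage g is a single given cell, leaving r3c3 = 1.
Cage h is a single given cell; hence r3c4 = 3.
Cage e is given, leaving r4c1 = 3.
Column 3 now contains 1, leaving r4c3 = 2.
2 is placed in row 4, which forces r4c4 = 1.
Cage b needs product 32, which forces r2c2 = 1.
Cage a's pair has product 12, which forces r2c3 = 3.
Column 4 now contains 3, which forces r2c4 = 4.
Row 3 already has 1; hence r3c2 = 2.
Row 4 already has 1, leaving r4c2 = 4.
Cage f needs two cells with product 2, which forces r1c1 = 1.
Column 2 already has 4, which forces r1c2 = 3.
Column 3 now contains 3, so r1c3 = 4.
Column 4 already has 4, so r1c4 = 2.
Row 2 already has 1, which forces r2c1 = 2.
The full grid is 1 3 4 2 / 2 1 3 4 / 4 2 1 3 / 3 4 2 1.

3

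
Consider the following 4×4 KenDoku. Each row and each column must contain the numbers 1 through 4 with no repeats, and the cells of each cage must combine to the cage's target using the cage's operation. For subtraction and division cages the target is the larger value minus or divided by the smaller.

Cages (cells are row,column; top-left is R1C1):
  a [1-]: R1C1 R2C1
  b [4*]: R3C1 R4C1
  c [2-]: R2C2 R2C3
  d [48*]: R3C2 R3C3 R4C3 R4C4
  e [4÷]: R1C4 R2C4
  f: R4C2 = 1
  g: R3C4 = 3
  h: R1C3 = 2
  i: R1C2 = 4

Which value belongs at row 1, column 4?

1

I is a freebie, which forces R1C2 = 4.
H is a freebie, leaving R1C3 = 2.
Row 1 already has 4; hence R1C4 = 1.
Column 4 now contains 1; hence R2C4 = 4.
Cage g is given, leaving R3C4 = 3.
F is a freebie; hence R4C2 = 1.
Column 4 now contains 3; hence R4C4 = 2.
1 is placed in row 1, which forces R1C1 = 3.
The two cells of cage a must have difference 1, which forces R2C1 = 2.
The two cells of cage c must have difference 2, so R2C2 = 3.
Cage c needs two cells with difference 2; hence R2C3 = 1.
The two cells of cage b must have product 4, so R3C1 = 1.
Column 2 already has 1, leaving R3C2 = 2.
The 4 cells of cage d must have product 48, so R3C3 = 4.
Row 4 now contains 1, which forces R4C1 = 4.
Cage d needs product 48, so R4C3 = 3.
Completed grid: 3 4 2 1 / 2 3 1 4 / 1 2 4 3 / 4 1 3 2.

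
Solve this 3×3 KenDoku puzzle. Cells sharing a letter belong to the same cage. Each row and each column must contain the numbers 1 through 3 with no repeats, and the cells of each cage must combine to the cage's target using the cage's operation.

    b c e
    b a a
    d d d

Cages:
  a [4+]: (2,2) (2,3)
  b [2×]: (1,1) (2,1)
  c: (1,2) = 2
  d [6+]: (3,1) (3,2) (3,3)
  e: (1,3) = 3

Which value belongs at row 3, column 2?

1

C is a freebie, leaving (1,2) = 2.
E is a freebie, which forces (1,3) = 3.
Column 3 already has 3; hence (2,3) = 1.
1 is placed in column 3, leaving (3,3) = 2.
2 is placed in row 1, leaving (1,1) = 1.
Row 2 already has 1, which forces (2,1) = 2.
Row 2 already has 1, so (2,2) = 3.
1 is placed in column 1; hence (3,1) = 3.
3 is placed in column 2; hence (3,2) = 1.
Filled in: 1 2 3 / 2 3 1 / 3 1 2.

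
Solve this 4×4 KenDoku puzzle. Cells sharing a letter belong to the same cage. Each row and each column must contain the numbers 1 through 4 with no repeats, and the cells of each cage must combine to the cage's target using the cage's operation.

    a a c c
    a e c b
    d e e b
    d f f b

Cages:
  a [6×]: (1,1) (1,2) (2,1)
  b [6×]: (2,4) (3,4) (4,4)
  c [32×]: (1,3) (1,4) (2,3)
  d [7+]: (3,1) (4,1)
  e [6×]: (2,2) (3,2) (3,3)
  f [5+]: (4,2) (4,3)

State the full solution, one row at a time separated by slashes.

1 3 2 4 / 2 1 4 3 / 4 2 3 1 / 3 4 1 2

The 3 cells of cage c must have product 32, so (1,3) = 2.
Cage c has product 32, so (1,4) = 4.
The 3 cells of cage c must have product 32; hence (2,3) = 4.
Cage a needs product 6; hence (2,1) = 2.
Cage e has product 6, leaving (3,2) = 2.
Column 2 already has 2; hence (4,2) = 4.
Cage d needs two cells with sum 7; hence (3,1) = 4.
Row 4 now contains 4, which forces (4,1) = 3.
Cage f needs two cells with sum 5, which forces (4,3) = 1.
Cage b has product 6, which forces (4,4) = 2.
Column 1 already has 3, leaving (1,1) = 1.
Cage a needs product 6; hence (1,2) = 3.
Cage e needs product 6, which forces (2,2) = 1.
Row 2 already has 1, which forces (2,4) = 3.
Column 3 now contains 1; hence (3,3) = 3.
Column 4 now contains 3, leaving (3,4) = 1.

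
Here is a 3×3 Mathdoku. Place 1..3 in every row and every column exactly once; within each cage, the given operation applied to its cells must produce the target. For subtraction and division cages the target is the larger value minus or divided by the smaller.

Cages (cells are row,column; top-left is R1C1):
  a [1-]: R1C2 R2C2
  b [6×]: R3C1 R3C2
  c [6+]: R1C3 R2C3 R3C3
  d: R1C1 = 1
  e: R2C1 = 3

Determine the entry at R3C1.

2

Cage d is a single given cell; hence R1C1 = 1.
E is a freebie, which forces R2C1 = 3.
Column 1 already has 3, leaving R3C1 = 2.
2 is placed in row 3, so R3C2 = 3.
Row 3 already has 3, which forces R3C3 = 1.
Column 2 already has 3, so R1C2 = 2.
Cage c needs sum 6; hence R1C3 = 3.
Cage a's pair has difference 1, leaving R2C2 = 1.
1 is placed in column 3, which forces R2C3 = 2.
The full grid is 1 2 3 / 3 1 2 / 2 3 1.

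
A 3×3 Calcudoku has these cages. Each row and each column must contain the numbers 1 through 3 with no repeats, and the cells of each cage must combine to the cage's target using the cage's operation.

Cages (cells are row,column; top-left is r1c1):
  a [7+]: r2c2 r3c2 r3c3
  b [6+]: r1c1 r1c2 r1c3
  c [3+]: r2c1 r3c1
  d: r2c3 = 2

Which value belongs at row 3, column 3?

3

Cage d is given, so r2c3 = 2.
2 is placed in column 3, which forces r3c3 = 3.
3 is placed in column 3, so r1c3 = 1.
2 is placed in row 2; hence r2c1 = 1.
2 is placed in row 2, leaving r2c2 = 3.
Cage c's pair has sum 3, which forces r3c1 = 2.
3 is placed in row 3, which forces r3c2 = 1.
Column 1 already has 2, leaving r1c1 = 3.
3 is placed in column 2, which forces r1c2 = 2.
Filled in: 3 2 1 / 1 3 2 / 2 1 3.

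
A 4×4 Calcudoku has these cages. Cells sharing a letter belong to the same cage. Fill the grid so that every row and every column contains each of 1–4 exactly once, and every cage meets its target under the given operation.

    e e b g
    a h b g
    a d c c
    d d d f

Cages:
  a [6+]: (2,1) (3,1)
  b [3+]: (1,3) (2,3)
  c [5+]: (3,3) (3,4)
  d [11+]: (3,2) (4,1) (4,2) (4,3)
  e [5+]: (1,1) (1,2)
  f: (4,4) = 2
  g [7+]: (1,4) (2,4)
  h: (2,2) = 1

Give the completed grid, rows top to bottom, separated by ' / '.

H is a freebie, which forces (2,2) = 1.
Row 2 already has 1; hence (2,3) = 2.
Cage f is a single given cell; hence (4,4) = 2.
Column 3 now contains 2, so (1,3) = 1.
Row 2 already has 2, so (2,1) = 4.
Row 2 already has 4, which forces (2,4) = 3.
Cage a needs two cells with sum 6; hence (3,1) = 2.
The 4 cells of cage d must have sum 11, so (3,2) = 3.
Column 3 already has 1, so (3,3) = 4.
4 is placed in row 3, which forces (3,4) = 1.
Cage d has sum 11, so (4,2) = 4.
Column 3 already has 1, which forces (4,3) = 3.
2 is placed in column 1, so (1,1) = 3.
4 is placed in column 2, so (1,2) = 2.
Column 4 now contains 3, which forces (1,4) = 4.
3 is placed in row 4, so (4,1) = 1.

3 2 1 4 / 4 1 2 3 / 2 3 4 1 / 1 4 3 2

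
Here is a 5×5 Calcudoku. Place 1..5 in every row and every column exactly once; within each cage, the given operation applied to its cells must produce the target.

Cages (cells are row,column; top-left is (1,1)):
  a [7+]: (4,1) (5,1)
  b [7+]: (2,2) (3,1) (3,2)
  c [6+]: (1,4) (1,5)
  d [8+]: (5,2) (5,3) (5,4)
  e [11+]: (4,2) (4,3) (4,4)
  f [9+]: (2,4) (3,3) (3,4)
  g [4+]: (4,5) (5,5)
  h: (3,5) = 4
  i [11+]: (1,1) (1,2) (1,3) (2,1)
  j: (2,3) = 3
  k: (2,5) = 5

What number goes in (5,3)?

Cage j is a single given cell; hence (2,3) = 3.
K is a freebie, which forces (2,5) = 5.
Cage h is given, which forces (3,5) = 4.
Row 4 needs a 1, and only (4,5) is open for it.
Cage c's pair has sum 6; hence (1,4) = 4.
Column 5 already has 1, which forces (1,5) = 2.
Column 5 already has 1, so (5,5) = 3.
The 4 cells of cage i must have sum 11; hence (2,1) = 2.
Row 2 already has 2, so (2,4) = 1.
Column 1 already has 2, leaving (3,1) = 1.
Row 2 already has 1, leaving (2,2) = 4.
The 3 cells of cage b must have sum 7; hence (3,2) = 2.
Cage f has sum 9, so (3,3) = 5.
The 3 cells of cage f must have sum 9, which forces (3,4) = 3.
Cage a needs two cells with sum 7, which forces (4,1) = 3.
Column 2 already has 2, so (4,2) = 5.
5 is placed in row 4; hence (4,4) = 2.
Cage a needs two cells with sum 7; hence (5,1) = 4.
Column 2 already has 5; hence (5,2) = 1.
1 is placed in row 5; hence (5,3) = 2.
Column 4 already has 2, which forces (5,4) = 5.
3 is placed in column 1, so (1,1) = 5.
1 is placed in column 2, so (1,2) = 3.
5 is placed in column 3, which forces (1,3) = 1.
Row 4 now contains 2, which forces (4,3) = 4.
Filled in: 5 3 1 4 2 / 2 4 3 1 5 / 1 2 5 3 4 / 3 5 4 2 1 / 4 1 2 5 3.

2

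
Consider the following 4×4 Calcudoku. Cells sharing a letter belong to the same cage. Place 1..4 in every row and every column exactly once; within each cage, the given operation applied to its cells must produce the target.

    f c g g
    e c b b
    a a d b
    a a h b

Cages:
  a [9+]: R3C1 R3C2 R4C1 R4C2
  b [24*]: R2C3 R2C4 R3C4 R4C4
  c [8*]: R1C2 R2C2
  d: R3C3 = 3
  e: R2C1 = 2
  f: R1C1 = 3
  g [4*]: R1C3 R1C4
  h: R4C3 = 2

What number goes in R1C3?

4

Cage f is given, which forces R1C1 = 3.
Cage e is a single given cell; hence R2C1 = 2.
Row 2 now contains 2, so R2C2 = 4.
Cage d is given, which forces R3C3 = 3.
Cage h is a single given cell, which forces R4C3 = 2.
Column 2 now contains 4, leaving R1C2 = 2.
3 is placed in column 3, so R2C3 = 1.
Cage b needs product 24; hence R2C4 = 3.
The 4 cells of cage a must have sum 9; hence R3C1 = 4.
Cage a has sum 9, leaving R3C2 = 1.
Cage b needs product 24, leaving R3C4 = 2.
Cage a needs sum 9, leaving R4C1 = 1.
Cage a has sum 9, so R4C2 = 3.
Cage b has product 24, which forces R4C4 = 4.
1 is placed in column 3; hence R1C3 = 4.
Column 4 already has 4, leaving R1C4 = 1.
Completed grid: 3 2 4 1 / 2 4 1 3 / 4 1 3 2 / 1 3 2 4.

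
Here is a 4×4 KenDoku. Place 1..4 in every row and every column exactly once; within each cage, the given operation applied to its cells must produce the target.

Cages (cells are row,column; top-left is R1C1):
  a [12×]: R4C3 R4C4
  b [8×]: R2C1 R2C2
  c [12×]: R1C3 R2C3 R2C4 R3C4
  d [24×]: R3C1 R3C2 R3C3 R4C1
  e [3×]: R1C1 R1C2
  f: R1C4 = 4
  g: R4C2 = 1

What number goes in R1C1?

F is a freebie, which forces R1C4 = 4.
G is a freebie, leaving R4C2 = 1.
Column 4 now contains 4; hence R4C4 = 3.
Cage e's pair has product 3, so R1C1 = 1.
1 is placed in column 2; hence R1C2 = 3.
Row 1 now contains 3; hence R1C3 = 2.
2 is placed in column 3; hence R2C3 = 3.
3 is placed in row 4; hence R4C3 = 4.
Cage d has product 24, leaving R3C1 = 3.
Cage d needs product 24, so R3C2 = 4.
4 is placed in column 3, which forces R3C3 = 1.
Row 3 already has 1, which forces R3C4 = 2.
4 is placed in row 4, so R4C1 = 2.
2 is placed in column 1, which forces R2C1 = 4.
Column 2 now contains 4, leaving R2C2 = 2.
2 is placed in column 4; hence R2C4 = 1.
The full grid is 1 3 2 4 / 4 2 3 1 / 3 4 1 2 / 2 1 4 3.

1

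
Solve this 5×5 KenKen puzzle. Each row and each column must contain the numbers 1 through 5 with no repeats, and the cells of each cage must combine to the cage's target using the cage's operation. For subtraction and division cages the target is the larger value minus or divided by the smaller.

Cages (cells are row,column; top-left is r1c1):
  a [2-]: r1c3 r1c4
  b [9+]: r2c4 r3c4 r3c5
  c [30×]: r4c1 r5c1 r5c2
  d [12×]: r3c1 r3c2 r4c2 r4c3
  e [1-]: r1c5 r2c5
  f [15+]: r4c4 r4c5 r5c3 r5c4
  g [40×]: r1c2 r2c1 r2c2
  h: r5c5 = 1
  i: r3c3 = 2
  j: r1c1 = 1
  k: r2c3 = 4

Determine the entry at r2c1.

2

Cage j is a single given cell, so r1c1 = 1.
K is a freebie, so r2c3 = 4.
Cage i is a single given cell, so r3c3 = 2.
Cage h is given, so r5c5 = 1.
Cage g needs product 40, so r1c2 = 4.
Cage d has product 12, so r3c2 = 1.
4 is placed in column 2; hence r4c2 = 3.
Cage d needs product 12, which forces r4c3 = 1.
Cage d needs product 12, leaving r3c1 = 4.
The 3 cells of cage c must have product 30; hence r5c1 = 3.
3 is placed in row 5, so r5c3 = 5.
Row 5 already has 5, so r5c4 = 4.
Column 3 now contains 5, which forces r1c3 = 3.
The two cells of cage a must have difference 2, so r1c4 = 5.
3 is placed in row 1, which forces r1c5 = 2.
Cage b needs sum 9, which forces r2c4 = 1.
Column 5 now contains 2, so r2c5 = 3.
Column 4 now contains 5; hence r3c4 = 3.
Column 5 already has 3, leaving r3c5 = 5.
Cage c needs product 30; hence r4c1 = 5.
Cage f has sum 15; hence r4c4 = 2.
Cage f has sum 15, leaving r4c5 = 4.
Row 5 already has 5; hence r5c2 = 2.
5 is placed in column 1; hence r2c1 = 2.
Column 2 already has 2, so r2c2 = 5.
Filled in: 1 4 3 5 2 / 2 5 4 1 3 / 4 1 2 3 5 / 5 3 1 2 4 / 3 2 5 4 1.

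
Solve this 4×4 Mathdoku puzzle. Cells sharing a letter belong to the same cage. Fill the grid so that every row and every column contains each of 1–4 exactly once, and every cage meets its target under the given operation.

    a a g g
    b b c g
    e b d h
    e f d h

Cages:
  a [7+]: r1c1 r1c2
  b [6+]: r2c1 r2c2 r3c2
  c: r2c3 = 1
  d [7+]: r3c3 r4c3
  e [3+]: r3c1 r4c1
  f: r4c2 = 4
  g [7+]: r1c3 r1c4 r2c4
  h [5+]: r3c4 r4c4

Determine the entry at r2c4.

4

C is a freebie, so r2c3 = 1.
F is a freebie, leaving r4c2 = 4.
4 is placed in row 4, so r4c3 = 3.
The two cells of cage a must have sum 7; hence r1c1 = 4.
4 is placed in column 2, leaving r1c2 = 3.
Row 1 now contains 4; hence r1c3 = 2.
Row 1 already has 3, which forces r1c4 = 1.
Column 2 now contains 3, which forces r2c2 = 2.
2 is placed in row 2, which forces r2c4 = 4.
The 3 cells of cage b must have sum 6, so r3c2 = 1.
Column 3 now contains 3, which forces r3c3 = 4.
Column 4 already has 4, which forces r3c4 = 3.
1 is placed in column 4, so r4c4 = 2.
2 is placed in row 2, so r2c1 = 3.
1 is placed in row 3, so r3c1 = 2.
Row 4 now contains 2; hence r4c1 = 1.
Filled in: 4 3 2 1 / 3 2 1 4 / 2 1 4 3 / 1 4 3 2.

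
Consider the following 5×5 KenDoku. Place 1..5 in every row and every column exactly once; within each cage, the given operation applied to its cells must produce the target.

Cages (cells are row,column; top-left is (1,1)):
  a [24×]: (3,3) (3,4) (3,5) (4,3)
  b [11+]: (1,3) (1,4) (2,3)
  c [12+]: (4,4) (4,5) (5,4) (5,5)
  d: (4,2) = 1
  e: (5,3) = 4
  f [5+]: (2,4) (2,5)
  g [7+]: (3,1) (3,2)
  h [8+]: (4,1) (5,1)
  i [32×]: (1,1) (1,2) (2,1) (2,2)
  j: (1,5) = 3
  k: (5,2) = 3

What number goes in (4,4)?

4

J is a freebie; hence (1,5) = 3.
D is a freebie, leaving (4,2) = 1.
Cage k is a single given cell; hence (5,2) = 3.
Cage e is given, leaving (5,3) = 4.
Cage h needs two cells with sum 8, which forces (4,1) = 3.
3 is placed in row 4; hence (4,3) = 2.
Row 5 now contains 3, which forces (5,1) = 5.
Cage b needs sum 11, which forces (1,3) = 1.
Cage b needs sum 11, which forces (1,4) = 5.
Column 3 now contains 2, leaving (2,3) = 5.
5 is placed in column 1, leaving (3,1) = 2.
Cage g needs two cells with sum 7, so (3,2) = 5.
Column 3 now contains 1, so (3,3) = 3.
5 is placed in column 4, so (4,4) = 4.
Row 4 now contains 4, so (4,5) = 5.
Row 1 already has 1, which forces (1,1) = 4.
Cage i has product 32, leaving (1,2) = 2.
Cage i has product 32, leaving (2,1) = 1.
Cage i needs product 32, so (2,2) = 4.
1 is placed in row 2; hence (2,4) = 3.
Row 2 now contains 4; hence (2,5) = 2.
Column 4 now contains 4, leaving (3,4) = 1.
Cage a needs product 24, which forces (3,5) = 4.
Column 4 now contains 1; hence (5,4) = 2.
Column 5 already has 2, which forces (5,5) = 1.
Filled in: 4 2 1 5 3 / 1 4 5 3 2 / 2 5 3 1 4 / 3 1 2 4 5 / 5 3 4 2 1.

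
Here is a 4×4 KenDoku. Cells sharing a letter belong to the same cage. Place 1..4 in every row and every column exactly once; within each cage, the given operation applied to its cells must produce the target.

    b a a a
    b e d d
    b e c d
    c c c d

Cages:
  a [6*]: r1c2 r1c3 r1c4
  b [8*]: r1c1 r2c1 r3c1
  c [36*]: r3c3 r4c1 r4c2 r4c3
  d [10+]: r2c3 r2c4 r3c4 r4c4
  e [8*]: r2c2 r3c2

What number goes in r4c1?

3

Cage c has product 36; hence r3c3 = 3.
In row 1, 4 can only go at r1c1, so r1c1 = 4.
In row 2, 3 can only go at r2c4, so r2c4 = 3.
Cage a needs product 6, leaving r1c2 = 3.
The 4 cells of cage c must have product 36; hence r4c1 = 3.
The only place for 2 in row 4 is r4c4.
The 3 cells of cage a must have product 6; hence r1c3 = 2.
Column 4 already has 2, leaving r1c4 = 1.
1 is placed in column 4, which forces r3c4 = 4.
Cage e's pair has product 8, so r2c2 = 4.
Cage d needs sum 10; hence r2c3 = 1.
Row 3 now contains 4, so r3c2 = 2.
4 is placed in column 2, which forces r4c2 = 1.
Column 3 now contains 1; hence r4c3 = 4.
1 is placed in row 2, leaving r2c1 = 2.
2 is placed in row 3, so r3c1 = 1.
The full grid is 4 3 2 1 / 2 4 1 3 / 1 2 3 4 / 3 1 4 2.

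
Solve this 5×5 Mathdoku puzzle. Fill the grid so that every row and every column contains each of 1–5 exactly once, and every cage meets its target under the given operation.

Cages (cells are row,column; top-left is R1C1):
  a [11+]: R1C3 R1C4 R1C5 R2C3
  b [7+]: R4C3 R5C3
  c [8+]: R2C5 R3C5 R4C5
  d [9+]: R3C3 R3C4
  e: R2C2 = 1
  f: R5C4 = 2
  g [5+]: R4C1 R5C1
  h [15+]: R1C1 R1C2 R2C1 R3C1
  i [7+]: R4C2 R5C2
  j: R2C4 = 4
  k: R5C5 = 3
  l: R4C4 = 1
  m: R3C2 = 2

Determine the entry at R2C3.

Cage e is a single given cell; hence R2C2 = 1.
Cage j is given, leaving R2C4 = 4.
Cage m is given; hence R3C2 = 2.
4 is placed in column 4, which forces R3C4 = 5.
Cage l is given, so R4C4 = 1.
Cage f is given, so R5C4 = 2.
Cage k is given; hence R5C5 = 3.
Column 4 already has 2, which forces R1C4 = 3.
5 is placed in row 3; hence R3C3 = 4.
Cage c needs sum 8, which forces R3C5 = 1.
Cage g's pair has sum 5, so R4C1 = 4.
Cage i's pair has sum 7, which forces R4C2 = 3.
Row 4 already has 3; hence R4C3 = 2.
Row 4 now contains 2, so R4C5 = 5.
Cage g's pair has sum 5, leaving R5C1 = 1.
The two cells of cage i must have sum 7; hence R5C2 = 4.
Column 3 already has 4, which forces R5C3 = 5.
Cage h has sum 15, so R1C1 = 2.
Column 2 now contains 4, leaving R1C2 = 5.
Column 3 already has 5, leaving R1C3 = 1.
Cage a needs sum 11, so R1C5 = 4.
Cage h needs sum 15, which forces R2C1 = 5.
Column 3 already has 5; hence R2C3 = 3.
Column 5 now contains 5, so R2C5 = 2.
Row 3 already has 1; hence R3C1 = 3.
Completed grid: 2 5 1 3 4 / 5 1 3 4 2 / 3 2 4 5 1 / 4 3 2 1 5 / 1 4 5 2 3.

3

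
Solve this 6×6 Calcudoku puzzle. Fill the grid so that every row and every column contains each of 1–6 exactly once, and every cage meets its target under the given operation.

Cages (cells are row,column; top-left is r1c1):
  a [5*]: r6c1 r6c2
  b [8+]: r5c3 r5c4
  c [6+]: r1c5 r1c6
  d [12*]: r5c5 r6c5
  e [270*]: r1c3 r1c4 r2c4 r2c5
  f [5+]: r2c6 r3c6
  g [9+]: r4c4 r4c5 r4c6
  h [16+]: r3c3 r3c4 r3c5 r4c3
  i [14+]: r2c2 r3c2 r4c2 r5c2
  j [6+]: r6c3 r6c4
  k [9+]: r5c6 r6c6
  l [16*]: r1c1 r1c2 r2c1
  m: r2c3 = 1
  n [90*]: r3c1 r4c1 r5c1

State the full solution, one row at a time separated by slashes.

Cage m is a single given cell; hence r2c3 = 1.
In row 5, 1 can only go at r5c2, so r5c2 = 1.
The two cells of cage a must have product 5, which forces r6c1 = 1.
Column 2 now contains 1, which forces r6c2 = 5.
1 is placed in column 1; hence r1c1 = 4.
The 3 cells of cage l must have product 16, which forces r1c2 = 2.
Cage l needs product 16, so r2c1 = 2.
The only place for 4 in row 5 is r5c5.
Cage d needs two cells with product 12, which forces r6c5 = 3.
Cage e has product 270; hence r1c3 = 3.
The 4 cells of cage e must have product 270, leaving r2c4 = 3.
Row 2 now contains 3, so r2c6 = 4.
Column 6 already has 4, which forces r6c6 = 6.
Row 2 now contains 4, which forces r2c2 = 6.
Row 2 already has 6, which forces r2c5 = 5.
Cage f's pair has sum 5, leaving r3c6 = 1.
The two cells of cage k must have sum 9, leaving r5c6 = 3.
Cage e needs product 270, which forces r1c4 = 6.
5 is placed in column 5, which forces r1c5 = 1.
Column 6 already has 1; hence r1c6 = 5.
Column 4 now contains 6, which forces r4c4 = 1.
1 is placed in column 5; hence r4c5 = 6.
Column 6 now contains 3, leaving r4c6 = 2.
Column 4 now contains 6; hence r5c4 = 2.
Column 4 now contains 2, so r6c4 = 4.
Cage h needs sum 16, leaving r3c3 = 4.
Column 4 now contains 4; hence r3c4 = 5.
6 is placed in column 5, leaving r3c5 = 2.
Cage h needs sum 16, so r4c3 = 5.
Row 5 already has 2, which forces r5c3 = 6.
Row 6 now contains 4, leaving r6c3 = 2.
The 3 cells of cage n must have product 90, which forces r3c1 = 6.
Row 3 already has 4; hence r3c2 = 3.
Row 4 already has 5, leaving r4c1 = 3.
Cage i needs sum 14, so r4c2 = 4.
Row 5 already has 6, so r5c1 = 5.

4 2 3 6 1 5 / 2 6 1 3 5 4 / 6 3 4 5 2 1 / 3 4 5 1 6 2 / 5 1 6 2 4 3 / 1 5 2 4 3 6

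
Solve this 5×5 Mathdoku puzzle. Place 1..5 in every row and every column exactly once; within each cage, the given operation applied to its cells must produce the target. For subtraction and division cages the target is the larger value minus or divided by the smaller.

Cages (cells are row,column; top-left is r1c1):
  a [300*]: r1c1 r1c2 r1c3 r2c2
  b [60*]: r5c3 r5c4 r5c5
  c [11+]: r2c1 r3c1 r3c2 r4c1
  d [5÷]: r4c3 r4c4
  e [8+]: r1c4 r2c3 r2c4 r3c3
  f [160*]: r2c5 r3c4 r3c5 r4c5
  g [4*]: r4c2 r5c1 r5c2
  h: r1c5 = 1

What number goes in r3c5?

Cage h is given, which forces r1c5 = 1.
The 4 cells of cage a must have product 300; hence r2c2 = 5.
Cage f needs product 160, so r3c4 = 4.
Row 1 needs a 2, and only r1c4 is open for it.
The only place for 3 in row 4 is r4c1.
Row 4 needs a 4, and only r4c5 is open for it.
Column 5 already has 4, so r2c5 = 2.
The 4 cells of cage f must have product 160, which forces r3c5 = 5.
The 3 cells of cage b must have product 60, which forces r5c3 = 4.
Column 5 now contains 5, which forces r5c5 = 3.
Cage c needs sum 11, which forces r2c1 = 4.
5 is placed in row 3, which forces r3c1 = 1.
Cage c has sum 11, leaving r3c2 = 3.
Cage e needs sum 8; hence r3c3 = 2.
Cage g has product 4, so r4c2 = 2.
The 3 cells of cage g must have product 4; hence r5c1 = 2.
4 is placed in row 5, leaving r5c2 = 1.
Row 5 now contains 3, which forces r5c4 = 5.
4 is placed in column 1; hence r1c1 = 5.
3 is placed in column 2, leaving r1c2 = 4.
Cage a needs product 300, so r1c3 = 3.
Column 3 already has 3; hence r2c3 = 1.
Row 2 now contains 1, leaving r2c4 = 3.
Cage d needs two cells with quotient 5; hence r4c3 = 5.
5 is placed in column 4; hence r4c4 = 1.
The full grid is 5 4 3 2 1 / 4 5 1 3 2 / 1 3 2 4 5 / 3 2 5 1 4 / 2 1 4 5 3.

5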